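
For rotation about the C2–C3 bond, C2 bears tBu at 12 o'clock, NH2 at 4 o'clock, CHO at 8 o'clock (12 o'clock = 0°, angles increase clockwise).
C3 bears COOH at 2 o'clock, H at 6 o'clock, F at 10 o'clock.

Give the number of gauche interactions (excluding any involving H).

4

Non-H gauche pairs: tBu(0°)/COOH(60°); tBu(0°)/F(300°); NH2(120°)/COOH(60°); CHO(240°)/F(300°) — 4 interactions.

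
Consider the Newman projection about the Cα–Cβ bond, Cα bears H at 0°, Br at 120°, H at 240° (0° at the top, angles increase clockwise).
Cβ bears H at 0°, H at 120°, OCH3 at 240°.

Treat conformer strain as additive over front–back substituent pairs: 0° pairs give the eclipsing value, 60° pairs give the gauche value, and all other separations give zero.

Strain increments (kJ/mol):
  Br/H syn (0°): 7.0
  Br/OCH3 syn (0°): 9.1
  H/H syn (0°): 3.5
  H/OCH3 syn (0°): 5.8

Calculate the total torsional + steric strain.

This conformer is eclipsed. H at 0° is eclipsed with H at 0° (3.5); Br at 120° is eclipsed with H at 120° (7.0); H at 240° is eclipsed with OCH3 at 240° (5.8). Total 16.3 kJ/mol.

16.3 kJ/mol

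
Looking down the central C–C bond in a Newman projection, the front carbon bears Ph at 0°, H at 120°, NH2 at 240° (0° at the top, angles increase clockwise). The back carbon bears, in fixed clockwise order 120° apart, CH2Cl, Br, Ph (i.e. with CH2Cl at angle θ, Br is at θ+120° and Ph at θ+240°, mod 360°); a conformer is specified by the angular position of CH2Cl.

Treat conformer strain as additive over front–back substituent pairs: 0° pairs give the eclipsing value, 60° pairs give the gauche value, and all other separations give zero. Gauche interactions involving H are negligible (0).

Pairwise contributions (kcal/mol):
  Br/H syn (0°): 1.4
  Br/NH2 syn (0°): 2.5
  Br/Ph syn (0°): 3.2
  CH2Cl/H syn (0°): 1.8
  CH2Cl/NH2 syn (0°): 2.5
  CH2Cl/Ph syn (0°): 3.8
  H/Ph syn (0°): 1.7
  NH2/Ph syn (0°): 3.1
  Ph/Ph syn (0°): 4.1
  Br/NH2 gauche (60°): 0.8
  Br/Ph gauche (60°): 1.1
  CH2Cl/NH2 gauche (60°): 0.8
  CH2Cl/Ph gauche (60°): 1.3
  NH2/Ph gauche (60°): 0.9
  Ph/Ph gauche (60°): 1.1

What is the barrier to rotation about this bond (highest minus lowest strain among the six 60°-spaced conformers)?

4.6 kcal/mol

CH2Cl at 0° (eclipsed): Ph(0°)/CH2Cl(0°) eclipsed 3.8; H(120°)/Br(120°) eclipsed 1.4; NH2(240°)/Ph(240°) eclipsed 3.1 → 8.3 kcal/mol.
CH2Cl at 60° (staggered): Ph(0°)/CH2Cl(60°) gauche 1.3; Ph(0°)/Ph(300°) gauche 1.1; NH2(240°)/Br(180°) gauche 0.8; NH2(240°)/Ph(300°) gauche 0.9 → 4.1 kcal/mol.
CH2Cl at 120° (eclipsed): Ph(0°)/Ph(0°) eclipsed 4.1; H(120°)/CH2Cl(120°) eclipsed 1.8; NH2(240°)/Br(240°) eclipsed 2.5 → 8.4 kcal/mol.
CH2Cl at 180° (staggered): Ph(0°)/Br(300°) gauche 1.1; Ph(0°)/Ph(60°) gauche 1.1; NH2(240°)/CH2Cl(180°) gauche 0.8; NH2(240°)/Br(300°) gauche 0.8 → 3.8 kcal/mol.
CH2Cl at 240° (eclipsed): Ph(0°)/Br(0°) eclipsed 3.2; H(120°)/Ph(120°) eclipsed 1.7; NH2(240°)/CH2Cl(240°) eclipsed 2.5 → 7.4 kcal/mol.
CH2Cl at 300° (staggered): Ph(0°)/CH2Cl(300°) gauche 1.3; Ph(0°)/Br(60°) gauche 1.1; NH2(240°)/CH2Cl(300°) gauche 0.8; NH2(240°)/Ph(180°) gauche 0.9 → 4.1 kcal/mol.
Max at 120° (8.4 kcal/mol), min at 180° (3.8 kcal/mol); barrier = 4.6 kcal/mol.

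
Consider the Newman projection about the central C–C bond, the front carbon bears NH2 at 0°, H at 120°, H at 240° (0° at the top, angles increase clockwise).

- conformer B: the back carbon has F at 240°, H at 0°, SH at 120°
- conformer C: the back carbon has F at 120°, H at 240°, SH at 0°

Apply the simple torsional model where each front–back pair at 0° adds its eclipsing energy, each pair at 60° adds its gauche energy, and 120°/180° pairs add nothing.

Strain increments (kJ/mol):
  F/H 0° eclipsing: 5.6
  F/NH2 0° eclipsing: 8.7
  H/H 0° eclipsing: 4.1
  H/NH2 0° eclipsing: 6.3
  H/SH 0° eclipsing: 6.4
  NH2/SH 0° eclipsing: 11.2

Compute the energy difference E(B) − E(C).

-2.6 kJ/mol

B (eclipsed): NH2–H eclipsed, H–SH eclipsed, H–F eclipsed; 6.3 + 6.4 + 5.6 = 18.3 kJ/mol.
C (eclipsed): NH2–SH eclipsed, H–F eclipsed, H–H eclipsed; 11.2 + 5.6 + 4.1 = 20.9 kJ/mol.
E(B) − E(C) = 18.3 − 20.9 = -2.6 kJ/mol.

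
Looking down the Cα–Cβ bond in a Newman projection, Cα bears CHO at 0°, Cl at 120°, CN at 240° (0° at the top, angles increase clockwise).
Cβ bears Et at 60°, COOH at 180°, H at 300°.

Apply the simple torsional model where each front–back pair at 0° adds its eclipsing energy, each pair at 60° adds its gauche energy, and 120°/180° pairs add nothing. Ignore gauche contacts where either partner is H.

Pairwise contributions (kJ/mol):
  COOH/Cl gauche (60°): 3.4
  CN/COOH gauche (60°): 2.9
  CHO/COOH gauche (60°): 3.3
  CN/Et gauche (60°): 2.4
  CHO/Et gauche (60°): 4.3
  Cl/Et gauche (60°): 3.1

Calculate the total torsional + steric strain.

13.7 kJ/mol

This conformer (staggered): CHO–Et gauche, Cl–Et gauche, Cl–COOH gauche, CN–COOH gauche; 4.3 + 3.1 + 3.4 + 2.9 = 13.7 kJ/mol.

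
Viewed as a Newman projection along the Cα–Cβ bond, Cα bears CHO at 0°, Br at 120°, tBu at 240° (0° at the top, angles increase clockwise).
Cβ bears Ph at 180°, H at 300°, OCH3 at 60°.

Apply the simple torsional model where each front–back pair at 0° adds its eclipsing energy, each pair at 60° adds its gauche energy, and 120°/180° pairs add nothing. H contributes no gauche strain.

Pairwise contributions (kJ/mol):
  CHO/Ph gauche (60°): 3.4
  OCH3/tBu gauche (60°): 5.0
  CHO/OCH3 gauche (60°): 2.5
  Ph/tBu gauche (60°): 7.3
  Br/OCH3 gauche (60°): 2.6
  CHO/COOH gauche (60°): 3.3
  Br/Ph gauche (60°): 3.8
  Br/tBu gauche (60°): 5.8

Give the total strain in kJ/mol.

This conformer is staggered. CHO at 0° is gauche with OCH3 at 60° (2.5); Br at 120° is gauche with Ph at 180° (3.8); Br at 120° is gauche with OCH3 at 60° (2.6); tBu at 240° is gauche with Ph at 180° (7.3). Total 16.2 kJ/mol.

16.2 kJ/mol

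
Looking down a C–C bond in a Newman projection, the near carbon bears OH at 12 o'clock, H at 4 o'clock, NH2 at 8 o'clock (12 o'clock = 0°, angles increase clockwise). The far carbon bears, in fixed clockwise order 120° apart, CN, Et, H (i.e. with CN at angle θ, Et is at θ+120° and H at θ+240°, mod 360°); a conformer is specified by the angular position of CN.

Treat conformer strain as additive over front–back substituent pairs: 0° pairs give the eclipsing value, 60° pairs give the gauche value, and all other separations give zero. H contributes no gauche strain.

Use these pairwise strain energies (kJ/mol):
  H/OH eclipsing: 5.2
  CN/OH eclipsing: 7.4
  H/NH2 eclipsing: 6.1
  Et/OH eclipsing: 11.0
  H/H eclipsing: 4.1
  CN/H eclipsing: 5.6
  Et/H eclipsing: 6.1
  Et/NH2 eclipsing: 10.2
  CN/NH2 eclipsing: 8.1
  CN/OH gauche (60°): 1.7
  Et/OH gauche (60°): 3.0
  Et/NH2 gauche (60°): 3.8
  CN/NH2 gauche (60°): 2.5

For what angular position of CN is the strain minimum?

60°

CN at 0° is eclipsed. OH at 0° is eclipsed with CN at 0° (7.4); H at 120° is eclipsed with Et at 120° (6.1); NH2 at 240° is eclipsed with H at 240° (6.1). Total 19.6 kJ/mol.
CN at 60° is staggered. OH at 0° is gauche with CN at 60° (1.7); NH2 at 240° is gauche with Et at 180° (3.8). Total 5.5 kJ/mol.
CN at 120° is eclipsed. OH at 0° is eclipsed with H at 0° (5.2); H at 120° is eclipsed with CN at 120° (5.6); NH2 at 240° is eclipsed with Et at 240° (10.2). Total 21.0 kJ/mol.
CN at 180° is staggered. OH at 0° is gauche with Et at 300° (3.0); NH2 at 240° is gauche with CN at 180° (2.5); NH2 at 240° is gauche with Et at 300° (3.8). Total 9.3 kJ/mol.
CN at 240° is eclipsed. OH at 0° is eclipsed with Et at 0° (11.0); H at 120° is eclipsed with H at 120° (4.1); NH2 at 240° is eclipsed with CN at 240° (8.1). Total 23.2 kJ/mol.
CN at 300° is staggered. OH at 0° is gauche with CN at 300° (1.7); OH at 0° is gauche with Et at 60° (3.0); NH2 at 240° is gauche with CN at 300° (2.5). Total 7.2 kJ/mol.
The minimum (5.5 kJ/mol) occurs with CN at 60°.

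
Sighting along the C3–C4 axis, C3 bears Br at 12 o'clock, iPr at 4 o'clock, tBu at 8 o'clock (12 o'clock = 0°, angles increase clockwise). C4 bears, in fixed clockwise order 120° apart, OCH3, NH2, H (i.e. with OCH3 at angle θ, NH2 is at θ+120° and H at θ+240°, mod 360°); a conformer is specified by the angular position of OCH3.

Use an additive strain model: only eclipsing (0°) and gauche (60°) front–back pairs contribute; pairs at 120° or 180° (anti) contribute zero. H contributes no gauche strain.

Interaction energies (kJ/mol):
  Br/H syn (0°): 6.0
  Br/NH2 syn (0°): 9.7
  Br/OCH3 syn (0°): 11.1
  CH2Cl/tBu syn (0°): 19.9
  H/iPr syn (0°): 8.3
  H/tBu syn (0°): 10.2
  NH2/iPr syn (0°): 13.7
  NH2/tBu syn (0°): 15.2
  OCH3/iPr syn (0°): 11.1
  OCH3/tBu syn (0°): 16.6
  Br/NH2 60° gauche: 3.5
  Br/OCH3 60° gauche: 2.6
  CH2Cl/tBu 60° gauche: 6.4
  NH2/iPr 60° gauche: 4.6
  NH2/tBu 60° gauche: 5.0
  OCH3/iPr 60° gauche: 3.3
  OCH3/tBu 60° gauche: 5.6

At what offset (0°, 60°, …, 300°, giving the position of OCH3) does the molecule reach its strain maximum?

0°

OCH3 at 0° is eclipsed. Br at 0° is eclipsed with OCH3 at 0° (11.1); iPr at 120° is eclipsed with NH2 at 120° (13.7); tBu at 240° is eclipsed with H at 240° (10.2). Total 35.0 kJ/mol.
OCH3 at 60° is staggered. Br at 0° is gauche with OCH3 at 60° (2.6); iPr at 120° is gauche with OCH3 at 60° (3.3); iPr at 120° is gauche with NH2 at 180° (4.6); tBu at 240° is gauche with NH2 at 180° (5.0). Total 15.5 kJ/mol.
OCH3 at 120° is eclipsed. Br at 0° is eclipsed with H at 0° (6.0); iPr at 120° is eclipsed with OCH3 at 120° (11.1); tBu at 240° is eclipsed with NH2 at 240° (15.2). Total 32.3 kJ/mol.
OCH3 at 180° is staggered. Br at 0° is gauche with NH2 at 300° (3.5); iPr at 120° is gauche with OCH3 at 180° (3.3); tBu at 240° is gauche with OCH3 at 180° (5.6); tBu at 240° is gauche with NH2 at 300° (5.0). Total 17.4 kJ/mol.
OCH3 at 240° is eclipsed. Br at 0° is eclipsed with NH2 at 0° (9.7); iPr at 120° is eclipsed with H at 120° (8.3); tBu at 240° is eclipsed with OCH3 at 240° (16.6). Total 34.6 kJ/mol.
OCH3 at 300° is staggered. Br at 0° is gauche with OCH3 at 300° (2.6); Br at 0° is gauche with NH2 at 60° (3.5); iPr at 120° is gauche with NH2 at 60° (4.6); tBu at 240° is gauche with OCH3 at 300° (5.6). Total 16.3 kJ/mol.
The maximum (35.0 kJ/mol) occurs with OCH3 at 0°.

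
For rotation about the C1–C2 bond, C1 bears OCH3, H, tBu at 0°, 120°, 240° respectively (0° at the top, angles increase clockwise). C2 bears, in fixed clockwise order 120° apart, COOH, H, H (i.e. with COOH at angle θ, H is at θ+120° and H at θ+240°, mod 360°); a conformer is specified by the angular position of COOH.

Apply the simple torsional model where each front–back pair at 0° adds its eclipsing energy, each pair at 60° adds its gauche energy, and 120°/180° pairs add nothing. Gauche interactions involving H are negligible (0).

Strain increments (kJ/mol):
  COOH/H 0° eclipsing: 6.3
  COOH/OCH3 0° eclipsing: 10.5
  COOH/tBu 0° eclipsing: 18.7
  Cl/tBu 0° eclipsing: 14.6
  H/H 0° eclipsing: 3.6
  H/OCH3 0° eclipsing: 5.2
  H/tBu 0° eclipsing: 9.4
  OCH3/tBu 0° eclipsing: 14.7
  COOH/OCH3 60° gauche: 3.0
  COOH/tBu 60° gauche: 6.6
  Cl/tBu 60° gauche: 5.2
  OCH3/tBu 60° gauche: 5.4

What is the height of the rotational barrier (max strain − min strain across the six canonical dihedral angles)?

COOH at 0° (eclipsed): OCH3–COOH eclipsed, H–H eclipsed, tBu–H eclipsed; 10.5 + 3.6 + 9.4 = 23.5 kJ/mol.
COOH at 60° (staggered): OCH3–COOH gauche; 3.0 = 3.0 kJ/mol.
COOH at 120° (eclipsed): OCH3–H eclipsed, H–COOH eclipsed, tBu–H eclipsed; 5.2 + 6.3 + 9.4 = 20.9 kJ/mol.
COOH at 180° (staggered): tBu–COOH gauche; 6.6 = 6.6 kJ/mol.
COOH at 240° (eclipsed): OCH3–H eclipsed, H–H eclipsed, tBu–COOH eclipsed; 5.2 + 3.6 + 18.7 = 27.5 kJ/mol.
COOH at 300° (staggered): OCH3–COOH gauche, tBu–COOH gauche; 3.0 + 6.6 = 9.6 kJ/mol.
Max at 240° (27.5 kJ/mol), min at 60° (3.0 kJ/mol); barrier = 24.5 kJ/mol.

24.5 kJ/mol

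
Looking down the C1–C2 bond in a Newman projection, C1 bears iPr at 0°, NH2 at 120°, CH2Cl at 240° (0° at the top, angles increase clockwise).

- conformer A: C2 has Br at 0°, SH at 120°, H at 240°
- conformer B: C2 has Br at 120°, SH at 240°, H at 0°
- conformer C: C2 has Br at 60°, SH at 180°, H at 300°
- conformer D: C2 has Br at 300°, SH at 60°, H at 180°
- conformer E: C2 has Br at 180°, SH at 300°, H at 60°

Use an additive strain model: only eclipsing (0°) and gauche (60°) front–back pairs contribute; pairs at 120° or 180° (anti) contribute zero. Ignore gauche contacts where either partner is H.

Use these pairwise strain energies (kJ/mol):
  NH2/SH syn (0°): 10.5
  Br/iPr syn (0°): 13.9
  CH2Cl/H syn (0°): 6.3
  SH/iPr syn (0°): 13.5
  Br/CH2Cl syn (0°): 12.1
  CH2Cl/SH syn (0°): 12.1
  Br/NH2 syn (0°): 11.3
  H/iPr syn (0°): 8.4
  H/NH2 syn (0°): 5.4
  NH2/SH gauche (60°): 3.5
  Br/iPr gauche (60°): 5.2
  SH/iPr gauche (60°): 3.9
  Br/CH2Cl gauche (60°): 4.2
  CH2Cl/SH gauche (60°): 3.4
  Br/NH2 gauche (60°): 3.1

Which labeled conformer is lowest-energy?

A is eclipsed. iPr at 0° is eclipsed with Br at 0° (13.9); NH2 at 120° is eclipsed with SH at 120° (10.5); CH2Cl at 240° is eclipsed with H at 240° (6.3). Total 30.7 kJ/mol.
B is eclipsed. iPr at 0° is eclipsed with H at 0° (8.4); NH2 at 120° is eclipsed with Br at 120° (11.3); CH2Cl at 240° is eclipsed with SH at 240° (12.1). Total 31.8 kJ/mol.
C is staggered. iPr at 0° is gauche with Br at 60° (5.2); NH2 at 120° is gauche with Br at 60° (3.1); NH2 at 120° is gauche with SH at 180° (3.5); CH2Cl at 240° is gauche with SH at 180° (3.4). Total 15.2 kJ/mol.
D is staggered. iPr at 0° is gauche with Br at 300° (5.2); iPr at 0° is gauche with SH at 60° (3.9); NH2 at 120° is gauche with SH at 60° (3.5); CH2Cl at 240° is gauche with Br at 300° (4.2). Total 16.8 kJ/mol.
E is staggered. iPr at 0° is gauche with SH at 300° (3.9); NH2 at 120° is gauche with Br at 180° (3.1); CH2Cl at 240° is gauche with Br at 180° (4.2); CH2Cl at 240° is gauche with SH at 300° (3.4). Total 14.6 kJ/mol.
E has the lowest total (14.6 kJ/mol).

E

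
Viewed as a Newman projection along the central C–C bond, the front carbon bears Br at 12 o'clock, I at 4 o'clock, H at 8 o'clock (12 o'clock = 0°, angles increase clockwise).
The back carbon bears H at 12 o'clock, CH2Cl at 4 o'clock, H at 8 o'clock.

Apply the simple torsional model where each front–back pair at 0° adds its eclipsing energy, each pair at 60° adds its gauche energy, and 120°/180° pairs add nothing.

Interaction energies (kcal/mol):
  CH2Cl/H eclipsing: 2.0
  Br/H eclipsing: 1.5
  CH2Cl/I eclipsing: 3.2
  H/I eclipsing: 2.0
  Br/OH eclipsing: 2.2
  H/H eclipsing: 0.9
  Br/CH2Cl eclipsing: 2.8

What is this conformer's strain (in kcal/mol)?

This conformer (eclipsed): Br–H eclipsed, I–CH2Cl eclipsed, H–H eclipsed; 1.5 + 3.2 + 0.9 = 5.6 kcal/mol.

5.6 kcal/mol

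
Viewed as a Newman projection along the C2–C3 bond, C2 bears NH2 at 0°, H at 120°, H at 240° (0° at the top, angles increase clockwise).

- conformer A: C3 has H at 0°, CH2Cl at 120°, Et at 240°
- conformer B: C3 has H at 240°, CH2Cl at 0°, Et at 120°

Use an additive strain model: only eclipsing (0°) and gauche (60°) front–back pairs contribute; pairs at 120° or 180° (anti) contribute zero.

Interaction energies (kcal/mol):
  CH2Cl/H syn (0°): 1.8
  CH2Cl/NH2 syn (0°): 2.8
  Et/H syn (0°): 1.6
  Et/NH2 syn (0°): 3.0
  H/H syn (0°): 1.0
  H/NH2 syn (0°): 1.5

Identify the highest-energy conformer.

B

A is eclipsed. NH2 at 0° is eclipsed with H at 0° (1.5); H at 120° is eclipsed with CH2Cl at 120° (1.8); H at 240° is eclipsed with Et at 240° (1.6). Total 4.9 kcal/mol.
B is eclipsed. NH2 at 0° is eclipsed with CH2Cl at 0° (2.8); H at 120° is eclipsed with Et at 120° (1.6); H at 240° is eclipsed with H at 240° (1.0). Total 5.4 kcal/mol.
B has the highest total (5.4 kcal/mol).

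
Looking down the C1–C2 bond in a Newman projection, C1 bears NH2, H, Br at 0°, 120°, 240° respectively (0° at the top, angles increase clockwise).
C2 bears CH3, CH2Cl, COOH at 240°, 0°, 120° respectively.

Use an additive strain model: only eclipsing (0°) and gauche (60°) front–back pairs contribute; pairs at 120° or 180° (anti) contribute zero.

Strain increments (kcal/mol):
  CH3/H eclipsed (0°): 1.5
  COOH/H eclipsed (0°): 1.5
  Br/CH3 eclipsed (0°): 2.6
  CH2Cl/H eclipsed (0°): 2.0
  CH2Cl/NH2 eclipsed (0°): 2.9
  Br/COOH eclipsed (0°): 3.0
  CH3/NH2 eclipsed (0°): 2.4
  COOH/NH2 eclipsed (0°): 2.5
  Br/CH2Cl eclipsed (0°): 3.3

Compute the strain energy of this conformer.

7.0 kcal/mol

This conformer (eclipsed): NH2(0°)/CH2Cl(0°) eclipsed 2.9; H(120°)/COOH(120°) eclipsed 1.5; Br(240°)/CH3(240°) eclipsed 2.6 → 7.0 kcal/mol.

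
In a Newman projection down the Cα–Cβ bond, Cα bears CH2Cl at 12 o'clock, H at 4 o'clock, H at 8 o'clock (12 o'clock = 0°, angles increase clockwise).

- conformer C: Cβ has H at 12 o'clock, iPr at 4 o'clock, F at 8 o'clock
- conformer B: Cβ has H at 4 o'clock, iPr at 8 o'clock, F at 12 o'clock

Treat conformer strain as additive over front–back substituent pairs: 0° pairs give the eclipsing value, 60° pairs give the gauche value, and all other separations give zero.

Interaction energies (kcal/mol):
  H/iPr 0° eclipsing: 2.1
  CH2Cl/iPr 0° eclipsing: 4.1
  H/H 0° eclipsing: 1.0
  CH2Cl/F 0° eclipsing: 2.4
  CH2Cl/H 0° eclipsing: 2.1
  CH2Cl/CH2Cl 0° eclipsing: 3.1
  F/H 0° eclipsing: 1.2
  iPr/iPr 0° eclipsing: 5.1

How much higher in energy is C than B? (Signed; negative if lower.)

C (eclipsed): CH2Cl(0°)/H(0°) eclipsed 2.1; H(120°)/iPr(120°) eclipsed 2.1; H(240°)/F(240°) eclipsed 1.2 → 5.4 kcal/mol.
B (eclipsed): CH2Cl(0°)/F(0°) eclipsed 2.4; H(120°)/H(120°) eclipsed 1.0; H(240°)/iPr(240°) eclipsed 2.1 → 5.5 kcal/mol.
E(C) − E(B) = 5.4 − 5.5 = -0.1 kcal/mol.

-0.1 kcal/mol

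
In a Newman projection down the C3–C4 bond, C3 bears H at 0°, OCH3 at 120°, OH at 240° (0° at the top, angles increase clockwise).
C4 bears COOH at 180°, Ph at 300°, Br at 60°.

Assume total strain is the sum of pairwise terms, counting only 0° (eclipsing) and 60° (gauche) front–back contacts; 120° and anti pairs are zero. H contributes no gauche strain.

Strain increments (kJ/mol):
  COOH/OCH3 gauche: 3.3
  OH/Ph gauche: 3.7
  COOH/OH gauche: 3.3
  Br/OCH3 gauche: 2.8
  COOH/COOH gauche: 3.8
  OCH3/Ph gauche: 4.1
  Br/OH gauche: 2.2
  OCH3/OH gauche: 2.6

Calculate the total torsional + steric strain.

13.1 kJ/mol

This conformer (staggered): OCH3(120°)/COOH(180°) gauche 3.3; OCH3(120°)/Br(60°) gauche 2.8; OH(240°)/COOH(180°) gauche 3.3; OH(240°)/Ph(300°) gauche 3.7 → 13.1 kJ/mol.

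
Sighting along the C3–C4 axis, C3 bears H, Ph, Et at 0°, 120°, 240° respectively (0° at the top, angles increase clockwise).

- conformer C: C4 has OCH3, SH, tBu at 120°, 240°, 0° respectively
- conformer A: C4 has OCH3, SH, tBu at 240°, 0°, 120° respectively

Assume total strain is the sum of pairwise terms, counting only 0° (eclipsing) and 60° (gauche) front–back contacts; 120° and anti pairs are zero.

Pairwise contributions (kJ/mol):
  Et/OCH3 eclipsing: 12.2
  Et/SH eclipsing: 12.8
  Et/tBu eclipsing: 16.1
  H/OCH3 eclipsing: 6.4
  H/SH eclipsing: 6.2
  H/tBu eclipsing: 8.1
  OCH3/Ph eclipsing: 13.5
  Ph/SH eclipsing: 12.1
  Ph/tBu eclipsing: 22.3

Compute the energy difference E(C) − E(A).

C (eclipsed): H–tBu eclipsed, Ph–OCH3 eclipsed, Et–SH eclipsed; 8.1 + 13.5 + 12.8 = 34.4 kJ/mol.
A (eclipsed): H–SH eclipsed, Ph–tBu eclipsed, Et–OCH3 eclipsed; 6.2 + 22.3 + 12.2 = 40.7 kJ/mol.
E(C) − E(A) = 34.4 − 40.7 = -6.3 kJ/mol.

-6.3 kJ/mol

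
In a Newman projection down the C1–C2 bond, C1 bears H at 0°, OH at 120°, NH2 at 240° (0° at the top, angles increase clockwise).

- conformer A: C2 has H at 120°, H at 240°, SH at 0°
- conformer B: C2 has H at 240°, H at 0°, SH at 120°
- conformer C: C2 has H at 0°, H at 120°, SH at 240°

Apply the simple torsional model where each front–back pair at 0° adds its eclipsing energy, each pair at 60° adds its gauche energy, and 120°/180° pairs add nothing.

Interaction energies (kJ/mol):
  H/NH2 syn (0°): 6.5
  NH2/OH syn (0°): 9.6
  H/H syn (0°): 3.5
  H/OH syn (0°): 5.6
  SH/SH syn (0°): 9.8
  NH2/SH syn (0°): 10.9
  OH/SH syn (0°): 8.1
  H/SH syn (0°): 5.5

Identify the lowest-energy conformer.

A (eclipsed): H(0°)/SH(0°) eclipsed 5.5; OH(120°)/H(120°) eclipsed 5.6; NH2(240°)/H(240°) eclipsed 6.5 → 17.6 kJ/mol.
B (eclipsed): H(0°)/H(0°) eclipsed 3.5; OH(120°)/SH(120°) eclipsed 8.1; NH2(240°)/H(240°) eclipsed 6.5 → 18.1 kJ/mol.
C (eclipsed): H(0°)/H(0°) eclipsed 3.5; OH(120°)/H(120°) eclipsed 5.6; NH2(240°)/SH(240°) eclipsed 10.9 → 20.0 kJ/mol.
A has the lowest total (17.6 kJ/mol).

A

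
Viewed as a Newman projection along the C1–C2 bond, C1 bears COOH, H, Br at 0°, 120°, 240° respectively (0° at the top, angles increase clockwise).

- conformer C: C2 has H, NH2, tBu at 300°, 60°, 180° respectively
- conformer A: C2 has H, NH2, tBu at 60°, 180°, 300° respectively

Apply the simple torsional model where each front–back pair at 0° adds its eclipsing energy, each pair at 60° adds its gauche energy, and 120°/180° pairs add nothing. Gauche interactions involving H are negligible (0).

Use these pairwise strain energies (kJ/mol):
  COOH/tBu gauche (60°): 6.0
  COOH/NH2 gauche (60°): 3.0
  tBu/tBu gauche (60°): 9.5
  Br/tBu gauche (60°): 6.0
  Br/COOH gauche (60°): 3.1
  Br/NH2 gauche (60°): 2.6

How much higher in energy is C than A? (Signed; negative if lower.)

-5.6 kJ/mol

C (staggered): COOH(0°)/NH2(60°) gauche 3.0; Br(240°)/tBu(180°) gauche 6.0 → 9.0 kJ/mol.
A (staggered): COOH(0°)/tBu(300°) gauche 6.0; Br(240°)/NH2(180°) gauche 2.6; Br(240°)/tBu(300°) gauche 6.0 → 14.6 kJ/mol.
E(C) − E(A) = 9.0 − 14.6 = -5.6 kJ/mol.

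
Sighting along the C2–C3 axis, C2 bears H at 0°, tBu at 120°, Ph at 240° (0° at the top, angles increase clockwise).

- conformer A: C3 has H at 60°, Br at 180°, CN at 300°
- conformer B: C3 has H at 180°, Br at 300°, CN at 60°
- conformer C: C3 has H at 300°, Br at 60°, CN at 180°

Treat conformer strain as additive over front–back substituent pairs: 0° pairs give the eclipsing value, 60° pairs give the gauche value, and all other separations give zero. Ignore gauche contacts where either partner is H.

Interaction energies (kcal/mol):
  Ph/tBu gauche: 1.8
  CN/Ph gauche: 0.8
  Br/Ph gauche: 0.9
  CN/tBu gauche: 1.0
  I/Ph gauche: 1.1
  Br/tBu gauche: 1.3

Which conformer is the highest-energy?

C

A (staggered): tBu(120°)/Br(180°) gauche 1.3; Ph(240°)/Br(180°) gauche 0.9; Ph(240°)/CN(300°) gauche 0.8 → 3.0 kcal/mol.
B (staggered): tBu(120°)/CN(60°) gauche 1.0; Ph(240°)/Br(300°) gauche 0.9 → 1.9 kcal/mol.
C (staggered): tBu(120°)/Br(60°) gauche 1.3; tBu(120°)/CN(180°) gauche 1.0; Ph(240°)/CN(180°) gauche 0.8 → 3.1 kcal/mol.
C has the highest total (3.1 kcal/mol).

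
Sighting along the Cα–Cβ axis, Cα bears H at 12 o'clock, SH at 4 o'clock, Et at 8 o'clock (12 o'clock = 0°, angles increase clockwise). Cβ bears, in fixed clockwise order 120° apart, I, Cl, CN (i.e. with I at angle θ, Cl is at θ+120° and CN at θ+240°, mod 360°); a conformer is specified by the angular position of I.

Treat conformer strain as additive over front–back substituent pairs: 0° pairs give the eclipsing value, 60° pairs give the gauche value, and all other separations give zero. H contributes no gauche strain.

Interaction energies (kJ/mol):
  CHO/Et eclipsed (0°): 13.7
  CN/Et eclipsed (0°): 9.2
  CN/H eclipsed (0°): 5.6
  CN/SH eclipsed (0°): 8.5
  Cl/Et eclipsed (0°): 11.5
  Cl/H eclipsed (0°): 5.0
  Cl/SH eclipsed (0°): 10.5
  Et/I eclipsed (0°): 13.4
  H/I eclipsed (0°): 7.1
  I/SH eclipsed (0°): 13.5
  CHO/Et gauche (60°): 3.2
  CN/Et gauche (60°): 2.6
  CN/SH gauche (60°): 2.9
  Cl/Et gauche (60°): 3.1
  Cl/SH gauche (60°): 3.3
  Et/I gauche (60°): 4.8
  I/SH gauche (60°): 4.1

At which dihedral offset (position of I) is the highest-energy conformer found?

120°

I at 0° (eclipsed): H–I eclipsed, SH–Cl eclipsed, Et–CN eclipsed; 7.1 + 10.5 + 9.2 = 26.8 kJ/mol.
I at 60° (staggered): SH–I gauche, SH–Cl gauche, Et–Cl gauche, Et–CN gauche; 4.1 + 3.3 + 3.1 + 2.6 = 13.1 kJ/mol.
I at 120° (eclipsed): H–CN eclipsed, SH–I eclipsed, Et–Cl eclipsed; 5.6 + 13.5 + 11.5 = 30.6 kJ/mol.
I at 180° (staggered): SH–I gauche, SH–CN gauche, Et–I gauche, Et–Cl gauche; 4.1 + 2.9 + 4.8 + 3.1 = 14.9 kJ/mol.
I at 240° (eclipsed): H–Cl eclipsed, SH–CN eclipsed, Et–I eclipsed; 5.0 + 8.5 + 13.4 = 26.9 kJ/mol.
I at 300° (staggered): SH–Cl gauche, SH–CN gauche, Et–I gauche, Et–CN gauche; 3.3 + 2.9 + 4.8 + 2.6 = 13.6 kJ/mol.
The maximum (30.6 kJ/mol) occurs with I at 120°.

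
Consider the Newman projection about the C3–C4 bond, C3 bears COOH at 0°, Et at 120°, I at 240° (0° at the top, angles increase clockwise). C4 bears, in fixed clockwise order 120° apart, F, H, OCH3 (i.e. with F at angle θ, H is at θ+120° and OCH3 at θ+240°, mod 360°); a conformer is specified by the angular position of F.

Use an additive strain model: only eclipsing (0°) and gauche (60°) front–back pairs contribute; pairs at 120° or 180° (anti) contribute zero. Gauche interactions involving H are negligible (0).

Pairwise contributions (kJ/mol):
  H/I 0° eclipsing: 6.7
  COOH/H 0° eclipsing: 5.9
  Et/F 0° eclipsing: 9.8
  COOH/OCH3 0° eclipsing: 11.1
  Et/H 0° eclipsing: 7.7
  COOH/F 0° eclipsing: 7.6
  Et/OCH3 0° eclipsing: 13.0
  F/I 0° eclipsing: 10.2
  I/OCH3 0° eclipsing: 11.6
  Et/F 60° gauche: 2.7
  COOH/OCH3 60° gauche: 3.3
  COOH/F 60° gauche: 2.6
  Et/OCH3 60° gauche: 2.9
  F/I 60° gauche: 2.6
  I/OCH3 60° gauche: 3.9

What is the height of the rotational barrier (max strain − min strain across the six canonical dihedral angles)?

F at 0° (eclipsed): COOH–F eclipsed, Et–H eclipsed, I–OCH3 eclipsed; 7.6 + 7.7 + 11.6 = 26.9 kJ/mol.
F at 60° (staggered): COOH–F gauche, COOH–OCH3 gauche, Et–F gauche, I–OCH3 gauche; 2.6 + 3.3 + 2.7 + 3.9 = 12.5 kJ/mol.
F at 120° (eclipsed): COOH–OCH3 eclipsed, Et–F eclipsed, I–H eclipsed; 11.1 + 9.8 + 6.7 = 27.6 kJ/mol.
F at 180° (staggered): COOH–OCH3 gauche, Et–F gauche, Et–OCH3 gauche, I–F gauche; 3.3 + 2.7 + 2.9 + 2.6 = 11.5 kJ/mol.
F at 240° (eclipsed): COOH–H eclipsed, Et–OCH3 eclipsed, I–F eclipsed; 5.9 + 13.0 + 10.2 = 29.1 kJ/mol.
F at 300° (staggered): COOH–F gauche, Et–OCH3 gauche, I–F gauche, I–OCH3 gauche; 2.6 + 2.9 + 2.6 + 3.9 = 12.0 kJ/mol.
Max at 240° (29.1 kJ/mol), min at 180° (11.5 kJ/mol); barrier = 17.6 kJ/mol.

17.6 kJ/mol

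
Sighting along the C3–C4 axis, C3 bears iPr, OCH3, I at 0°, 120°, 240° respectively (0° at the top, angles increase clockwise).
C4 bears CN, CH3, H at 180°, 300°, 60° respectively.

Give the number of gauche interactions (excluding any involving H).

4

Non-H gauche pairs: iPr(0°)/CH3(300°); OCH3(120°)/CN(180°); I(240°)/CN(180°); I(240°)/CH3(300°) — 4 interactions.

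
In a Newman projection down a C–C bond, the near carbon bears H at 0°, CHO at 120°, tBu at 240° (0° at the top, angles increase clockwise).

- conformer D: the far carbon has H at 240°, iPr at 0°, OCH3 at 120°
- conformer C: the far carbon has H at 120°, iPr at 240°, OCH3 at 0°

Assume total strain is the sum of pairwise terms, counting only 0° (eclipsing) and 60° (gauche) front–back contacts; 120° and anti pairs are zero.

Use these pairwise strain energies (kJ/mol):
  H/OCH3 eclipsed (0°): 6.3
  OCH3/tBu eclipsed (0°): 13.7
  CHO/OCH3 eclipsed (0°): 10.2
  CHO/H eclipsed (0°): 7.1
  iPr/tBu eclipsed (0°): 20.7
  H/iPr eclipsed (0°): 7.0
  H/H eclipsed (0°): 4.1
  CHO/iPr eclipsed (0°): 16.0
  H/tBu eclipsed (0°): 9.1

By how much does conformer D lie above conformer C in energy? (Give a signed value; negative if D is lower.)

D (eclipsed): H–iPr eclipsed, CHO–OCH3 eclipsed, tBu–H eclipsed; 7.0 + 10.2 + 9.1 = 26.3 kJ/mol.
C (eclipsed): H–OCH3 eclipsed, CHO–H eclipsed, tBu–iPr eclipsed; 6.3 + 7.1 + 20.7 = 34.1 kJ/mol.
E(D) − E(C) = 26.3 − 34.1 = -7.8 kJ/mol.

-7.8 kJ/mol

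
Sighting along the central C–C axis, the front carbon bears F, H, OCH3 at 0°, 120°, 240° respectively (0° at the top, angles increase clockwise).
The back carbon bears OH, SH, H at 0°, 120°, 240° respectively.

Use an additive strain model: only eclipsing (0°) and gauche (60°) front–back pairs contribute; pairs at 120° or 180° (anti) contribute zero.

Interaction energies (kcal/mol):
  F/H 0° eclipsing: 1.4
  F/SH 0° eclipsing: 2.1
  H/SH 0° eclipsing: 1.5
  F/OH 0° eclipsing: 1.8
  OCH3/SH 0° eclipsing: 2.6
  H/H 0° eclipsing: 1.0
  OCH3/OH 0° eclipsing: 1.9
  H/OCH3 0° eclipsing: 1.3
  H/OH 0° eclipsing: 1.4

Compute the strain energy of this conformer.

This conformer (eclipsed): F–OH eclipsed, H–SH eclipsed, OCH3–H eclipsed; 1.8 + 1.5 + 1.3 = 4.6 kcal/mol.

4.6 kcal/mol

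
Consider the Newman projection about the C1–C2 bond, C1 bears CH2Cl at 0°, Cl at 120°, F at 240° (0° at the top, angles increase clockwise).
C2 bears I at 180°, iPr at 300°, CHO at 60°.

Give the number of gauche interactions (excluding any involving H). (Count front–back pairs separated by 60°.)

Non-H gauche pairs: CH2Cl(0°)/iPr(300°); CH2Cl(0°)/CHO(60°); Cl(120°)/I(180°); Cl(120°)/CHO(60°); F(240°)/I(180°); F(240°)/iPr(300°) — 6 interactions.

6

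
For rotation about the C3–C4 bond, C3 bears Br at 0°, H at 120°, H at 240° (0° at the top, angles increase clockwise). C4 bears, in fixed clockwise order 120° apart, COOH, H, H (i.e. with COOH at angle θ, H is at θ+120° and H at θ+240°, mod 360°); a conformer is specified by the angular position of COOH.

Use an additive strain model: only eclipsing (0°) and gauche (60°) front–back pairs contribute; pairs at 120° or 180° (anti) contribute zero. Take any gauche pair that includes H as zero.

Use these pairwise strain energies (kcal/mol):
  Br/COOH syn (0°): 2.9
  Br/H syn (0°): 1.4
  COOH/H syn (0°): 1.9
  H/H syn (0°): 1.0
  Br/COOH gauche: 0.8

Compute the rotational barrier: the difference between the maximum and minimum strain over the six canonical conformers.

COOH at 0° (eclipsed): Br–COOH eclipsed, H–H eclipsed, H–H eclipsed; 2.9 + 1.0 + 1.0 = 4.9 kcal/mol.
COOH at 60° (staggered): Br–COOH gauche; 0.8 = 0.8 kcal/mol.
COOH at 120° (eclipsed): Br–H eclipsed, H–COOH eclipsed, H–H eclipsed; 1.4 + 1.9 + 1.0 = 4.3 kcal/mol.
COOH at 180° (staggered): no non-H gauche contacts → 0.0 kcal/mol.
COOH at 240° (eclipsed): Br–H eclipsed, H–H eclipsed, H–COOH eclipsed; 1.4 + 1.0 + 1.9 = 4.3 kcal/mol.
COOH at 300° (staggered): Br–COOH gauche; 0.8 = 0.8 kcal/mol.
Max at 0° (4.9 kcal/mol), min at 180° (0.0 kcal/mol); barrier = 4.9 kcal/mol.

4.9 kcal/mol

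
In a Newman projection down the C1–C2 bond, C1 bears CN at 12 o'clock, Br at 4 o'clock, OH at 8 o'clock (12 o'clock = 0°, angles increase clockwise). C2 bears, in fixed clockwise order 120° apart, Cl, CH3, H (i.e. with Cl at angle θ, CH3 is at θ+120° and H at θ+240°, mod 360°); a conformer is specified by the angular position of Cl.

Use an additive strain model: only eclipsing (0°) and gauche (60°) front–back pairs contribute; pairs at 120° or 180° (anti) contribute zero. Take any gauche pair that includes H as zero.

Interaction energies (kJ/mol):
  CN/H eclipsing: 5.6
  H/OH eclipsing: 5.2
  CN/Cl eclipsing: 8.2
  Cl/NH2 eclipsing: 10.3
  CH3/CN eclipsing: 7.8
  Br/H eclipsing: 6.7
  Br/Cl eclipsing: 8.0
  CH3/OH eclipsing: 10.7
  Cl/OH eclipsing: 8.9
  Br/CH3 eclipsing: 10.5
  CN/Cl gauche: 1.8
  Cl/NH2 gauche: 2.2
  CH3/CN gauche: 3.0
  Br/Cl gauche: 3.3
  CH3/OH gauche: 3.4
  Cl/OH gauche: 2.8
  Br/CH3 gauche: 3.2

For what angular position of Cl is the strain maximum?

120°

Cl at 0° (eclipsed): CN(0°)/Cl(0°) eclipsed 8.2; Br(120°)/CH3(120°) eclipsed 10.5; OH(240°)/H(240°) eclipsed 5.2 → 23.9 kJ/mol.
Cl at 60° (staggered): CN(0°)/Cl(60°) gauche 1.8; Br(120°)/Cl(60°) gauche 3.3; Br(120°)/CH3(180°) gauche 3.2; OH(240°)/CH3(180°) gauche 3.4 → 11.7 kJ/mol.
Cl at 120° (eclipsed): CN(0°)/H(0°) eclipsed 5.6; Br(120°)/Cl(120°) eclipsed 8.0; OH(240°)/CH3(240°) eclipsed 10.7 → 24.3 kJ/mol.
Cl at 180° (staggered): CN(0°)/CH3(300°) gauche 3.0; Br(120°)/Cl(180°) gauche 3.3; OH(240°)/Cl(180°) gauche 2.8; OH(240°)/CH3(300°) gauche 3.4 → 12.5 kJ/mol.
Cl at 240° (eclipsed): CN(0°)/CH3(0°) eclipsed 7.8; Br(120°)/H(120°) eclipsed 6.7; OH(240°)/Cl(240°) eclipsed 8.9 → 23.4 kJ/mol.
Cl at 300° (staggered): CN(0°)/Cl(300°) gauche 1.8; CN(0°)/CH3(60°) gauche 3.0; Br(120°)/CH3(60°) gauche 3.2; OH(240°)/Cl(300°) gauche 2.8 → 10.8 kJ/mol.
The maximum (24.3 kJ/mol) occurs with Cl at 120°.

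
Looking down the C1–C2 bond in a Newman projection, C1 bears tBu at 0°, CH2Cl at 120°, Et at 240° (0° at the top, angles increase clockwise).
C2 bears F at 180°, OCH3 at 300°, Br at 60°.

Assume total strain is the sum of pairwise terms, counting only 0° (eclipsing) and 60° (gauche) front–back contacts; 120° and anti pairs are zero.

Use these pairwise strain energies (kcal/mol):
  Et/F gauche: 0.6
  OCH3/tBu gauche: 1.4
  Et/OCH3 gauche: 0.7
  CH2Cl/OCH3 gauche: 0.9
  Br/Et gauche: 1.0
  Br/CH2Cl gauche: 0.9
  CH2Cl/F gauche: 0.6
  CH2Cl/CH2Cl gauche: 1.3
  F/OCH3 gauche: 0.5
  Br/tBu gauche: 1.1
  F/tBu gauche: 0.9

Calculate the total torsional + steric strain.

This conformer is staggered. tBu at 0° is gauche with OCH3 at 300° (1.4); tBu at 0° is gauche with Br at 60° (1.1); CH2Cl at 120° is gauche with F at 180° (0.6); CH2Cl at 120° is gauche with Br at 60° (0.9); Et at 240° is gauche with F at 180° (0.6); Et at 240° is gauche with OCH3 at 300° (0.7). Total 5.3 kcal/mol.

5.3 kcal/mol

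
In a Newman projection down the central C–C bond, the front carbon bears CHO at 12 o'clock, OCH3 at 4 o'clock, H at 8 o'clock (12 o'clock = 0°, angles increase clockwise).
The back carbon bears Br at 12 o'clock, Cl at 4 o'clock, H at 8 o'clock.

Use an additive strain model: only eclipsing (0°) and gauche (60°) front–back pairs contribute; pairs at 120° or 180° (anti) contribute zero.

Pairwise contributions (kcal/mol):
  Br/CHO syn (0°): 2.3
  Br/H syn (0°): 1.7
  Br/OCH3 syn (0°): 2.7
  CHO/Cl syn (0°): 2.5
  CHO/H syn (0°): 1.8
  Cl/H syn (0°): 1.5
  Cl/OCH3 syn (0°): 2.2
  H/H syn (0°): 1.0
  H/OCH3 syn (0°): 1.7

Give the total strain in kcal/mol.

5.5 kcal/mol

This conformer is eclipsed. CHO at 0° is eclipsed with Br at 0° (2.3); OCH3 at 120° is eclipsed with Cl at 120° (2.2); H at 240° is eclipsed with H at 240° (1.0). Total 5.5 kcal/mol.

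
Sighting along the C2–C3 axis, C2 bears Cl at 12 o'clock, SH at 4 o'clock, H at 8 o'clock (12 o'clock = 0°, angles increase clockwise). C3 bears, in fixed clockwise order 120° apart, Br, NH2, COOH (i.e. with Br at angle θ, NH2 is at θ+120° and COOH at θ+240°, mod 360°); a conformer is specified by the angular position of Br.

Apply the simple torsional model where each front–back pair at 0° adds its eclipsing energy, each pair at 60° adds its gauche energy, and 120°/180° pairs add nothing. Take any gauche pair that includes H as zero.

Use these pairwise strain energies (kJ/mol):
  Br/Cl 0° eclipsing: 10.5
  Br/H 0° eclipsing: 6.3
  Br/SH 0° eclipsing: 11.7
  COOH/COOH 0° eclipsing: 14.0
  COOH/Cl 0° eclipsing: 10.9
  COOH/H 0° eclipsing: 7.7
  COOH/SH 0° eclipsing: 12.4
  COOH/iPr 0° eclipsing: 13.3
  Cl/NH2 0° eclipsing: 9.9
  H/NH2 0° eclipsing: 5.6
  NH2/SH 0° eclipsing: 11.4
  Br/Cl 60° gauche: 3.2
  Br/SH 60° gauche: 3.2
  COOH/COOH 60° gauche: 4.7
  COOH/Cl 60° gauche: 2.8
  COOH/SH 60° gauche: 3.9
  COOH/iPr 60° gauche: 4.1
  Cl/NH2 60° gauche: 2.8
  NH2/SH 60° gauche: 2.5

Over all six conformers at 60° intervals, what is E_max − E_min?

Br at 0° is eclipsed. Cl at 0° is eclipsed with Br at 0° (10.5); SH at 120° is eclipsed with NH2 at 120° (11.4); H at 240° is eclipsed with COOH at 240° (7.7). Total 29.6 kJ/mol.
Br at 60° is staggered. Cl at 0° is gauche with Br at 60° (3.2); Cl at 0° is gauche with COOH at 300° (2.8); SH at 120° is gauche with Br at 60° (3.2); SH at 120° is gauche with NH2 at 180° (2.5). Total 11.7 kJ/mol.
Br at 120° is eclipsed. Cl at 0° is eclipsed with COOH at 0° (10.9); SH at 120° is eclipsed with Br at 120° (11.7); H at 240° is eclipsed with NH2 at 240° (5.6). Total 28.2 kJ/mol.
Br at 180° is staggered. Cl at 0° is gauche with NH2 at 300° (2.8); Cl at 0° is gauche with COOH at 60° (2.8); SH at 120° is gauche with Br at 180° (3.2); SH at 120° is gauche with COOH at 60° (3.9). Total 12.7 kJ/mol.
Br at 240° is eclipsed. Cl at 0° is eclipsed with NH2 at 0° (9.9); SH at 120° is eclipsed with COOH at 120° (12.4); H at 240° is eclipsed with Br at 240° (6.3). Total 28.6 kJ/mol.
Br at 300° is staggered. Cl at 0° is gauche with Br at 300° (3.2); Cl at 0° is gauche with NH2 at 60° (2.8); SH at 120° is gauche with NH2 at 60° (2.5); SH at 120° is gauche with COOH at 180° (3.9). Total 12.4 kJ/mol.
Max at 0° (29.6 kJ/mol), min at 60° (11.7 kJ/mol); barrier = 17.9 kJ/mol.

17.9 kJ/mol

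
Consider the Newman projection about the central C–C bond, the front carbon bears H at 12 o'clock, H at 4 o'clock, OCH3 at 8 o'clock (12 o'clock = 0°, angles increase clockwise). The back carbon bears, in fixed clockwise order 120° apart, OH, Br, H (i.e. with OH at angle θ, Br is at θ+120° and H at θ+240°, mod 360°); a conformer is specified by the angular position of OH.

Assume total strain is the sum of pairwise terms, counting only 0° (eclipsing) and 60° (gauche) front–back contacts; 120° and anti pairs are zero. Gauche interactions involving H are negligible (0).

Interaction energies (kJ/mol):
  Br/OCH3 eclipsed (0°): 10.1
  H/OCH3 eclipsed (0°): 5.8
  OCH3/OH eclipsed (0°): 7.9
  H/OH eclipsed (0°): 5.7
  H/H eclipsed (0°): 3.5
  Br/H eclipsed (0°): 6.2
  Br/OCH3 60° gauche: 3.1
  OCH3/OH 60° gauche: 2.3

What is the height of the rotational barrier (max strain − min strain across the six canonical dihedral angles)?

OH at 0° (eclipsed): H–OH eclipsed, H–Br eclipsed, OCH3–H eclipsed; 5.7 + 6.2 + 5.8 = 17.7 kJ/mol.
OH at 60° (staggered): OCH3–Br gauche; 3.1 = 3.1 kJ/mol.
OH at 120° (eclipsed): H–H eclipsed, H–OH eclipsed, OCH3–Br eclipsed; 3.5 + 5.7 + 10.1 = 19.3 kJ/mol.
OH at 180° (staggered): OCH3–OH gauche, OCH3–Br gauche; 2.3 + 3.1 = 5.4 kJ/mol.
OH at 240° (eclipsed): H–Br eclipsed, H–H eclipsed, OCH3–OH eclipsed; 6.2 + 3.5 + 7.9 = 17.6 kJ/mol.
OH at 300° (staggered): OCH3–OH gauche; 2.3 = 2.3 kJ/mol.
Max at 120° (19.3 kJ/mol), min at 300° (2.3 kJ/mol); barrier = 17.0 kJ/mol.

17.0 kJ/mol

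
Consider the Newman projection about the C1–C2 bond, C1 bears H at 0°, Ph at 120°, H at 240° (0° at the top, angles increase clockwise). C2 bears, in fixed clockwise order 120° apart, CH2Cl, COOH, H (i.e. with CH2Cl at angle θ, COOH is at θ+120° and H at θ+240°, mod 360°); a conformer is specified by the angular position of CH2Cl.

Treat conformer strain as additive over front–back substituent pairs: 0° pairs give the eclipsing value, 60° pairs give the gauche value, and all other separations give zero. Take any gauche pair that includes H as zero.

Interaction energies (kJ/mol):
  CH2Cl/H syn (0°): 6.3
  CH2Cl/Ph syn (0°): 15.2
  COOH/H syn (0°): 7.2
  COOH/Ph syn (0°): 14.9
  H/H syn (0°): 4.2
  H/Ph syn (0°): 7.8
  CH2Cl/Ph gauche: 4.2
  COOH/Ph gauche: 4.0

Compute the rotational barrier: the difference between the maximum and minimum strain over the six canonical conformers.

CH2Cl at 0° (eclipsed): H–CH2Cl eclipsed, Ph–COOH eclipsed, H–H eclipsed; 6.3 + 14.9 + 4.2 = 25.4 kJ/mol.
CH2Cl at 60° (staggered): Ph–CH2Cl gauche, Ph–COOH gauche; 4.2 + 4.0 = 8.2 kJ/mol.
CH2Cl at 120° (eclipsed): H–H eclipsed, Ph–CH2Cl eclipsed, H–COOH eclipsed; 4.2 + 15.2 + 7.2 = 26.6 kJ/mol.
CH2Cl at 180° (staggered): Ph–CH2Cl gauche; 4.2 = 4.2 kJ/mol.
CH2Cl at 240° (eclipsed): H–COOH eclipsed, Ph–H eclipsed, H–CH2Cl eclipsed; 7.2 + 7.8 + 6.3 = 21.3 kJ/mol.
CH2Cl at 300° (staggered): Ph–COOH gauche; 4.0 = 4.0 kJ/mol.
Max at 120° (26.6 kJ/mol), min at 300° (4.0 kJ/mol); barrier = 22.6 kJ/mol.

22.6 kJ/mol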